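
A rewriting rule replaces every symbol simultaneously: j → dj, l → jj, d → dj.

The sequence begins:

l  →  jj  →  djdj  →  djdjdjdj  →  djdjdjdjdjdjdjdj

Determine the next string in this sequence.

Rewriting the 16 symbols of djdjdjdjdjdjdjdj one by one yields dj dj dj dj dj dj dj dj dj dj dj dj dj dj dj dj; concatenated:

djdjdjdjdjdjdjdjdjdjdjdjdjdjdjdj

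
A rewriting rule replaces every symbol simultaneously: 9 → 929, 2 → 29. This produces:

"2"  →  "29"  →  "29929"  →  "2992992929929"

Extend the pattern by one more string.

Applying the rule to each of the 13 symbols of 2992992929929 gives the pieces 29 929 929 29 929 929 29 929 29 929 929 29 929, which concatenate to the answer.

2992992929929929299292992992929929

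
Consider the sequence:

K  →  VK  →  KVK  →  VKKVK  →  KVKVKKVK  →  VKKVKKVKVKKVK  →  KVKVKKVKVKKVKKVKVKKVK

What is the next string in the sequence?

VKKVKKVKVKKVKKVKVKKVKVKKVKKVKVKKVK

Each term (from the third on) is the two preceding terms concatenated in order: term 3 = K·VK = KVK.
The next term joins VKKVKKVKVKKVK and KVKVKKVKVKKVKKVKVKKVK.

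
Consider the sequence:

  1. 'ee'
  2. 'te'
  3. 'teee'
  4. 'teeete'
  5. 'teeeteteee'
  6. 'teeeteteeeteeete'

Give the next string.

teeeteteeeteeeteteeeteteee

From term 3 onward, concatenate the last term with the second-to-last: te·ee = teee, teee·te = teeete, …
So term 7 is teeeteteeeteeete·teeeteteee.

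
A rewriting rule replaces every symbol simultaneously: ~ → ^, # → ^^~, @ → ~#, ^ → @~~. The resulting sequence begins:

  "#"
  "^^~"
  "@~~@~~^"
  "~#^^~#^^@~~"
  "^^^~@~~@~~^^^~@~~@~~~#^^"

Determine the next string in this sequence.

Applying the rule to each of the 24 symbols of ^^^~@~~@~~^^^~@~~@~~~#^^ gives the pieces @~~ @~~ @~~ ^ ~# ^ ^ ~# ^ ^ @~~ @~~ @~~ ^ ~# ^ ^ ~# ^ ^ ^ ^^~ @~~ @~~, which concatenate to the answer.

@~~@~~@~~^~#^^~#^^@~~@~~@~~^~#^^~#^^^^^~@~~@~~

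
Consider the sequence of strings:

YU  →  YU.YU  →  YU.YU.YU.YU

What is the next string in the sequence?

Every step duplicates the string with '.' between the halves.
Doubling YU.YU.YU.YU with '.' between the halves:

YU.YU.YU.YU.YU.YU.YU.YU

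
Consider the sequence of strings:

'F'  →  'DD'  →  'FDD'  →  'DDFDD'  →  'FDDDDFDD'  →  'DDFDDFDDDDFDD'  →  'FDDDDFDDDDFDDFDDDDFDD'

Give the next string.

This is a Fibonacci-style word recurrence s(k) = s(k−2)·s(k−1): e.g. F·DD = FDD.
Continuing: DDFDDFDDDDFDD · FDDDDFDDDDFDDFDDDDFDD gives term 8.

DDFDDFDDDDFDDFDDDDFDDDDFDDFDDDDFDD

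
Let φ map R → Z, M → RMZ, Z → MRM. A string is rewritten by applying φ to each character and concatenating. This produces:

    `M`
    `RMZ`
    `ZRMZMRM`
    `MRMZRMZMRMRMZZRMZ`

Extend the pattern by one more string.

φ(MRMZRMZMRMRMZZRMZ) expands symbol-by-symbol to RMZ Z RMZ MRM Z RMZ MRM RMZ Z RMZ Z RMZ MRM MRM Z RMZ MRM; joining the 17 pieces gives the next term.

RMZZRMZMRMZRMZMRMRMZZRMZZRMZMRMMRMZRMZMRM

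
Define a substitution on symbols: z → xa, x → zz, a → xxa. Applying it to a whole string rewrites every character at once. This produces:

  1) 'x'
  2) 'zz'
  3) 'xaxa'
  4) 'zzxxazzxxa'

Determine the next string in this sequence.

Expanding zzxxazzxxa: z→xa, z→xa, x→zz, x→zz, a→xxa, z→xa, z→xa, x→zz, x→zz, a→xxa. Concatenated: xa xa zz zz xxa xa xa zz zz xxa.

xaxazzzzxxaxaxazzzzxxa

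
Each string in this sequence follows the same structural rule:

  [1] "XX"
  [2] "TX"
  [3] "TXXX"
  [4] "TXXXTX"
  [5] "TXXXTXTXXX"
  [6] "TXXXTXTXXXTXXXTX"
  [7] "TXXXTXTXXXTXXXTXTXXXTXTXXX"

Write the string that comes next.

TXXXTXTXXXTXXXTXTXXXTXTXXXTXXXTXTXXXTXXXTX

This is a Fibonacci-style word recurrence s(k) = s(k−1)·s(k−2): e.g. TX·XX = TXXX.
The next term joins TXXXTXTXXXTXXXTXTXXXTXTXXX and TXXXTXTXXXTXXXTX.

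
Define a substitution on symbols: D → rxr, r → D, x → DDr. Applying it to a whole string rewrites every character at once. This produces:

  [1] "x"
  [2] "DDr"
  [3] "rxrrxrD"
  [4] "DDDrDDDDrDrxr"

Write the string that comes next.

Replace each of the 13 characters of DDDrDDDDrDrxr in place — rxr rxr rxr D rxr rxr rxr rxr D rxr D DDr D — and concatenate.

rxrrxrrxrDrxrrxrrxrrxrDrxrDDDrD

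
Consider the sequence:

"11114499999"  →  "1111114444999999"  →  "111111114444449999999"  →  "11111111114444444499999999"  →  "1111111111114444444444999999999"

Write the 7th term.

11111111111111114444444444444499999999999

The n-th term is 2n 1's then 2n-2 4's then n+3 9's, where the shown terms are n = 2, 3, 4, 5, 6.
Setting n = 8 gives 16, 14, 11 characters in each block.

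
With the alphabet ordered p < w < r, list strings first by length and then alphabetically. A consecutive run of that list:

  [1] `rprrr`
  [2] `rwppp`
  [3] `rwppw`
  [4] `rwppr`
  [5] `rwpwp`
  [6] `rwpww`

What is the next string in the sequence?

The successor of rwpww increments the rightmost position that isn't already r and resets every position after it to p.

rwpwr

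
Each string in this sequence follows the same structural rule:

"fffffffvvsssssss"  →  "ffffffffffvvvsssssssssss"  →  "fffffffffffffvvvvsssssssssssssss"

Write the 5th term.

The n-th term is 3n+1 f's then n v's then 4n-1 s's, where the shown terms are n = 2, 3, 4.
Setting n = 6 gives 19, 6, 23 characters in each block.

fffffffffffffffffffvvvvvvsssssssssssssssssssssss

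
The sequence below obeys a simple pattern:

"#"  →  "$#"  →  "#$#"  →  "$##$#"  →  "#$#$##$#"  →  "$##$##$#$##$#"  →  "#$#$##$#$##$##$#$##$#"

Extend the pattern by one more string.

Each term (from the third on) is the two preceding terms concatenated in order: term 3 = #·$# = #$#.
So term 8 is $##$##$#$##$#·#$#$##$#$##$##$#$##$#.

$##$##$#$##$##$#$##$#$##$##$#$##$#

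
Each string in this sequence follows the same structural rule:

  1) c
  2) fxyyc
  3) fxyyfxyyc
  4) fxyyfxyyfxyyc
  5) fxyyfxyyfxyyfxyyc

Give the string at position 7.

The strings grow by a fixed prefix fxyy each time.
From fxyyfxyyfxyyfxyyc, 2 further steps: fxyyfxyyfxyyfxyyc → fxyyfxyyfxyyfxyyfxyyc → (answer).

fxyyfxyyfxyyfxyyfxyyfxyyc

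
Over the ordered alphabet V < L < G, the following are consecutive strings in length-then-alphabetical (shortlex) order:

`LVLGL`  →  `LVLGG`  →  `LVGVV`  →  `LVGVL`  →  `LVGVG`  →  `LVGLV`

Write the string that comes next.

LVGLL

Find the rightmost character of LVGLV below G, bump it to the next letter, and reset everything to its right to V.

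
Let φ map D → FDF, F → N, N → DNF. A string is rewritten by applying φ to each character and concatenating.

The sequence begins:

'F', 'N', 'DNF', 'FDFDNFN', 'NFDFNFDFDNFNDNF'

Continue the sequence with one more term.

Rewriting the 15 symbols of NFDFNFDFDNFNDNF one by one yields DNF N FDF N DNF N FDF N FDF DNF N DNF FDF DNF N; concatenated:

DNFNFDFNDNFNFDFNFDFDNFNDNFFDFDNFN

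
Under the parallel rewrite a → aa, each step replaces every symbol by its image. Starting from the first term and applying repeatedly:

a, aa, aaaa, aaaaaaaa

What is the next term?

aaaaaaaaaaaaaaaa

Apply φ to aaaaaaaa symbol by symbol: a→aa, a→aa, a→aa, a→aa, a→aa, a→aa, a→aa, a→aa; joined: aa aa aa aa aa aa aa aa.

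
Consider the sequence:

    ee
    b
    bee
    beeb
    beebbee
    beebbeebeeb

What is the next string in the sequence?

From term 3 onward, concatenate the last term with the second-to-last: b·ee = bee, bee·b = beeb, …
Continuing: beebbeebeeb · beebbee gives term 7.

beebbeebeebbeebbee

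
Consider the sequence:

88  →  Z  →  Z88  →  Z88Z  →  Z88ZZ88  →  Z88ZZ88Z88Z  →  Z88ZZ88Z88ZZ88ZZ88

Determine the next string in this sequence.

This is a Fibonacci-style word recurrence s(k) = s(k−1)·s(k−2): e.g. Z·88 = Z88.
So term 8 is Z88ZZ88Z88ZZ88ZZ88·Z88ZZ88Z88Z.

Z88ZZ88Z88ZZ88ZZ88Z88ZZ88Z88Z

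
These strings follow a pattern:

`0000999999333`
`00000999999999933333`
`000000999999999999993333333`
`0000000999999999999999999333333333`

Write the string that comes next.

Reading off run lengths: 0 runs 4, 5, 6, 7; 9 runs 6, 10, 14, 18; 3 runs 3, 5, 7, 9 — each is linear in n (n = 1, 2, …).
For the next term, n = 5, so the run lengths are 8, 22, 11.

00000000999999999999999999999933333333333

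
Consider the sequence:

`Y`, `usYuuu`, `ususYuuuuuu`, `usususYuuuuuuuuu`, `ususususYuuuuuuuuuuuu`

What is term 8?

usususususususYuuuuuuuuuuuuuuuuuuuuu

Each term wraps the previous one in us on the left and uuu on the right.
From ususususYuuuuuuuuuuuu, 3 further steps: ususususYuuuuuuuuuuuu → usususususYuuuuuuuuuuuuuuu → ususususususYuuuuuuuuuuuuuuuuuu → (answer).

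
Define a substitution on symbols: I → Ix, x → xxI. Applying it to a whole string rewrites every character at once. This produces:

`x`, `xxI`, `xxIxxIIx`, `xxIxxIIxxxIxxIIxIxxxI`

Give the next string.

xxIxxIIxxxIxxIIxIxxxIxxIxxIIxxxIxxIIxIxxxIIxxxIxxIxxIIx

φ(xxIxxIIxxxIxxIIxIxxxI) expands symbol-by-symbol to xxI xxI Ix xxI xxI Ix Ix xxI xxI xxI Ix xxI xxI Ix Ix xxI Ix xxI xxI xxI Ix; joining the 21 pieces gives the next term.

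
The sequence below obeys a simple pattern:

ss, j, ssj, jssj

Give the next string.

From term 3 onward, concatenate the second-to-last term with the last: ss·j = ssj, j·ssj = jssj, …
So term 5 is ssj·jssj.

ssjjssj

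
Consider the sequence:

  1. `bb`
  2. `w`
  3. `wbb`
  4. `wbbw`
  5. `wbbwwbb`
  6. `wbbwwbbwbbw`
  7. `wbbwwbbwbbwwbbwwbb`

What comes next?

wbbwwbbwbbwwbbwwbbwbbwwbbwbbw

From term 3 onward, concatenate the last term with the second-to-last: w·bb = wbb, wbb·w = wbbw, …
Continuing: wbbwwbbwbbwwbbwwbb · wbbwwbbwbbw gives term 8.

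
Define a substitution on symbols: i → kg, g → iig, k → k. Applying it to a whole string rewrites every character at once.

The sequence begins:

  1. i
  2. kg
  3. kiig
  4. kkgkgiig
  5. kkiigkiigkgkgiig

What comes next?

kkkgkgiigkkgkgiigkiigkiigkgkgiig

Replace each of the 16 characters of kkiigkiigkgkgiig in place — k k kg kg iig k kg kg iig k iig k iig kg kg iig — and concatenate.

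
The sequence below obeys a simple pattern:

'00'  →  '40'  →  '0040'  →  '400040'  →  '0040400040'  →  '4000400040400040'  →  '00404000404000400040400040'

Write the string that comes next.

From term 3 onward, concatenate the second-to-last term with the last: 00·40 = 0040, 40·0040 = 400040, …
The next term joins 4000400040400040 and 00404000404000400040400040.

400040004040004000404000404000400040400040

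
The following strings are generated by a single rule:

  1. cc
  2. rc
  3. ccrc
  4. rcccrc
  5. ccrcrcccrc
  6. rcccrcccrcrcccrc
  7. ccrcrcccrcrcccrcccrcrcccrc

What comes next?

This is a Fibonacci-style word recurrence s(k) = s(k−2)·s(k−1): e.g. cc·rc = ccrc.
So term 8 is rcccrcccrcrcccrc·ccrcrcccrcrcccrcccrcrcccrc.

rcccrcccrcrcccrcccrcrcccrcrcccrcccrcrcccrc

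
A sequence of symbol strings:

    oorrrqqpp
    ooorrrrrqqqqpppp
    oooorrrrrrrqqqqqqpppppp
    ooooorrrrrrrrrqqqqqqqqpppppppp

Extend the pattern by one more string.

oooooorrrrrrrrrrrqqqqqqqqqqpppppppppp

The n-th term is n+1 o's then 2n+1 r's then 2n q's then 2n p's (n = 1, 2, …).
For the next term, n = 5, so the run lengths are 6, 11, 10, 10.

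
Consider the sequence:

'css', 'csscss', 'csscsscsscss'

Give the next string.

s(k+1) = s(k)·s(k) — each term doubles the last.
One more doubling of csscsscsscss gives the answer.

csscsscsscsscsscsscsscss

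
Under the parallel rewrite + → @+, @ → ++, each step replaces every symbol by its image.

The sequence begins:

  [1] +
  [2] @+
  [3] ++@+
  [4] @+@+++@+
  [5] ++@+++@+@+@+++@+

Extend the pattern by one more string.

Applying the rule to each of the 16 symbols of ++@+++@+@+@+++@+ gives the pieces @+ @+ ++ @+ @+ @+ ++ @+ ++ @+ ++ @+ @+ @+ ++ @+, which concatenate to the answer.

@+@+++@+@+@+++@+++@+++@+@+@+++@+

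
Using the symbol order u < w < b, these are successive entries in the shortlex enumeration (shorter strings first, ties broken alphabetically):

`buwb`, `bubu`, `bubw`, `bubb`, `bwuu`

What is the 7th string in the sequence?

Continuing the enumeration 2 steps past bwuu: bwuu → bwuw → (answer).

bwub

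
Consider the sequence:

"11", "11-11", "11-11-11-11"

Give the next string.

Every step duplicates the string with '-' between the halves.
Doubling 11-11-11-11 with '-' between the halves:

11-11-11-11-11-11-11-11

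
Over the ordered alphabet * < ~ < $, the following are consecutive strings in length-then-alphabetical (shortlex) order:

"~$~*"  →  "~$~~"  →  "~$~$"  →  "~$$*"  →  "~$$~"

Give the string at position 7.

$***

Continuing the enumeration 2 steps past ~$$~: ~$$~ → ~$$$ → (answer).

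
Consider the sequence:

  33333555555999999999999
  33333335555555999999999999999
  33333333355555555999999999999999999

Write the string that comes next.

33333333333555555555999999999999999999999

Each string has the form 3^{2n-1} 5^{n+3} 9^{3n+3}, where the shown terms are n = 3, 4, 5.
At n = 6 the blocks have lengths 11, 9, 21.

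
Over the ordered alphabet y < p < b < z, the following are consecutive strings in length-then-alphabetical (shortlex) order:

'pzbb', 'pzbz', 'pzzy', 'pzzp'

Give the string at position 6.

pzzz

Advancing 2 positions from pzzp through pzzp → pzzb reaches term 6.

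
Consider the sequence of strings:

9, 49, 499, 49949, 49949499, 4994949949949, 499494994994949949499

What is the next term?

From term 3 onward, concatenate the last term with the second-to-last: 49·9 = 499, 499·49 = 49949, …
So term 8 is 499494994994949949499·4994949949949.

4994949949949499494994994949949949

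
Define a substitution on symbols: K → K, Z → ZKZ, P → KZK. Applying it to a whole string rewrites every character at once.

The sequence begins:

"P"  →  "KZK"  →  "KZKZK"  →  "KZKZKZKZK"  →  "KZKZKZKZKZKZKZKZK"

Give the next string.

KZKZKZKZKZKZKZKZKZKZKZKZKZKZKZKZK

φ(KZKZKZKZKZKZKZKZK) expands symbol-by-symbol to K ZKZ K ZKZ K ZKZ K ZKZ K ZKZ K ZKZ K ZKZ K ZKZ K; joining the 17 pieces gives the next term.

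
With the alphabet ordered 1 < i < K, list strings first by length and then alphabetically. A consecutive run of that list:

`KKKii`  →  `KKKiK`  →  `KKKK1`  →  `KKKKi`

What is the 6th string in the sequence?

111111

Continuing the enumeration 2 steps past KKKKi: KKKKi → KKKKK → (answer).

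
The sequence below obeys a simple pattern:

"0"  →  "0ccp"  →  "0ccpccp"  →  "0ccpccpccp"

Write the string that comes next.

The strings grow by a fixed suffix ccp each time.
Applying this once more to 0ccpccpccp:

0ccpccpccpccp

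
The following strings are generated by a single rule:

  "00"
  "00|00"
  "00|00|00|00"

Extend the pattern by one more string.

Each string is two copies of the previous one joined by '|'.
Doubling 00|00|00|00 with '|' between the halves:

00|00|00|00|00|00|00|00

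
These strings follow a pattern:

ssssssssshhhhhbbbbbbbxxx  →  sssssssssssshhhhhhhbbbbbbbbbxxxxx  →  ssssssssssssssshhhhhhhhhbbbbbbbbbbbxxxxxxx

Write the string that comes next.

sssssssssssssssssshhhhhhhhhhhbbbbbbbbbbbbbxxxxxxxxx

Term n consists of 3n+3 s's, followed by 2n+1 h's, followed by 2n+3 b's, followed by 2n-1 x's, where the shown terms are n = 2, 3, 4.
At n = 5 the blocks have lengths 18, 11, 13, 9.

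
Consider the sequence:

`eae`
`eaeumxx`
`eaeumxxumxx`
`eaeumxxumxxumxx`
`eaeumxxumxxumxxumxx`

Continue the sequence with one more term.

eaeumxxumxxumxxumxxumxx

The strings grow by a fixed suffix umxx each time.
One more step from eaeumxxumxxumxxumxx gives the answer.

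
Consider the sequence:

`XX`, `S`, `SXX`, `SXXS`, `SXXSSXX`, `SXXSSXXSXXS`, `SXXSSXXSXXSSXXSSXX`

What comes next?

SXXSSXXSXXSSXXSSXXSXXSSXXSXXS

Each term (from the third on) is the previous term followed by the one before it: term 3 = S·XX = SXX.
The next term joins SXXSSXXSXXSSXXSSXX and SXXSSXXSXXS.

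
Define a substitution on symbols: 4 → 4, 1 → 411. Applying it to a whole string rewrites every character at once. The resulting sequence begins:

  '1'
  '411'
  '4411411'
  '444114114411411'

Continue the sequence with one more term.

4444114114411411444114114411411

φ(444114114411411) expands symbol-by-symbol to 4 4 4 411 411 4 411 411 4 4 411 411 4 411 411; joining the 15 pieces gives the next term.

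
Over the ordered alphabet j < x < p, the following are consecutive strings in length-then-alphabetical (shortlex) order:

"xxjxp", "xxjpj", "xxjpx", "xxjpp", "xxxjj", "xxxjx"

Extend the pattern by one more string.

xxxjp

Treat xxxjx as a base-3 numeral over the given alphabet and add one, carrying through any trailing p's.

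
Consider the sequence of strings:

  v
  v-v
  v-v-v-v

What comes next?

v-v-v-v-v-v-v-v

Each string is two copies of the previous one joined by '-'.
So the next term is two copies of v-v-v-v with '-' between the halves.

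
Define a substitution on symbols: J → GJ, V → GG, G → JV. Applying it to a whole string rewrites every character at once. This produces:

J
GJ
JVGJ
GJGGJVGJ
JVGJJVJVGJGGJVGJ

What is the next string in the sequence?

Rewriting the 16 symbols of JVGJJVJVGJGGJVGJ one by one yields GJ GG JV GJ GJ GG GJ GG JV GJ JV JV GJ GG JV GJ; concatenated:

GJGGJVGJGJGGGJGGJVGJJVJVGJGGJVGJ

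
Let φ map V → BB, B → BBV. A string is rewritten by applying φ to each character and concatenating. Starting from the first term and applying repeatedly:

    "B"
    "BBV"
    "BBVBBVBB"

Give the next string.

BBVBBVBBBBVBBVBBBBVBBV

Apply φ to BBVBBVBB symbol by symbol: B→BBV, B→BBV, V→BB, B→BBV, B→BBV, V→BB, B→BBV, B→BBV; joined: BBV BBV BB BBV BBV BB BBV BBV.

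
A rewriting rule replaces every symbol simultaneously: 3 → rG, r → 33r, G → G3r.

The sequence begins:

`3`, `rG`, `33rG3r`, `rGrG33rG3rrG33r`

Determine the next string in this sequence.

Rewriting the 15 symbols of rGrG33rG3rrG33r one by one yields 33r G3r 33r G3r rG rG 33r G3r rG 33r 33r G3r rG rG 33r; concatenated:

33rG3r33rG3rrGrG33rG3rrG33r33rG3rrGrG33r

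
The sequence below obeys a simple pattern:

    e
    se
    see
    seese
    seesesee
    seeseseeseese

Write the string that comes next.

This is a Fibonacci-style word recurrence s(k) = s(k−1)·s(k−2): e.g. se·e = see.
Continuing: seeseseeseese · seesesee gives term 7.

seeseseeseeseseesesee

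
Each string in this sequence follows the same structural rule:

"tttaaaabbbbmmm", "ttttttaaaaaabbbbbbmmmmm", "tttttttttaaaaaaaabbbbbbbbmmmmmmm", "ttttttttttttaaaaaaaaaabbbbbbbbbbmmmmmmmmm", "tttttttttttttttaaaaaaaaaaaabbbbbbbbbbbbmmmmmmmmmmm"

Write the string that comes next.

Reading off run lengths: t runs 3, 6, 9, 12, 15; a runs 4, 6, 8, 10, 12; b runs 4, 6, 8, 10, 12; m runs 3, 5, 7, 9, 11 — each is linear in n (n = 1, 2, …).
At n = 6 the blocks have lengths 18, 14, 14, 13.

ttttttttttttttttttaaaaaaaaaaaaaabbbbbbbbbbbbbbmmmmmmmmmmmmm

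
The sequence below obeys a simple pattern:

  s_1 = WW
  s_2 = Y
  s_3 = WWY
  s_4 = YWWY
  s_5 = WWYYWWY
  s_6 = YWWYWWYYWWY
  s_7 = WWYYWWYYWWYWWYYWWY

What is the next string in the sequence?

This is a Fibonacci-style word recurrence s(k) = s(k−2)·s(k−1): e.g. WW·Y = WWY.
Continuing: YWWYWWYYWWY · WWYYWWYYWWYWWYYWWY gives term 8.

YWWYWWYYWWYWWYYWWYYWWYWWYYWWY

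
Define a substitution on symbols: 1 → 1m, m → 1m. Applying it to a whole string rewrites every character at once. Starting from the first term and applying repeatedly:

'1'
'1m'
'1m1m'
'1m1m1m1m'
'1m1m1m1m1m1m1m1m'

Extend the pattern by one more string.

Rewriting the 16 symbols of 1m1m1m1m1m1m1m1m one by one yields 1m 1m 1m 1m 1m 1m 1m 1m 1m 1m 1m 1m 1m 1m 1m 1m; concatenated:

1m1m1m1m1m1m1m1m1m1m1m1m1m1m1m1m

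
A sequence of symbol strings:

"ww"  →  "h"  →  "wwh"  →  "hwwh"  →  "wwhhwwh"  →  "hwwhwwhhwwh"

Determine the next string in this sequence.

wwhhwwhhwwhwwhhwwh

This is a Fibonacci-style word recurrence s(k) = s(k−2)·s(k−1): e.g. ww·h = wwh.
So term 7 is wwhhwwh·hwwhwwhhwwh.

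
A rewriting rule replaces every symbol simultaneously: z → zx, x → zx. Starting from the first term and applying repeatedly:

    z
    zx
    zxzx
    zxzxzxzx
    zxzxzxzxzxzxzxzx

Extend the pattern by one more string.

Replace each of the 16 characters of zxzxzxzxzxzxzxzx in place — zx zx zx zx zx zx zx zx zx zx zx zx zx zx zx zx — and concatenate.

zxzxzxzxzxzxzxzxzxzxzxzxzxzxzxzx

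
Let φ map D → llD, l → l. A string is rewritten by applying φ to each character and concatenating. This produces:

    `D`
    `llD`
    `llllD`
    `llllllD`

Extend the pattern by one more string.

Apply φ to llllllD symbol by symbol: l→l, l→l, l→l, l→l, l→l, l→l, D→llD; joined: l l l l l l llD.

llllllllD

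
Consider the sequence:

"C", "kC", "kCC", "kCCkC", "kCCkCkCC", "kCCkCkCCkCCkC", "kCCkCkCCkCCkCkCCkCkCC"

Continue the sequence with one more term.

kCCkCkCCkCCkCkCCkCkCCkCCkCkCCkCCkC

From term 3 onward, concatenate the last term with the second-to-last: kC·C = kCC, kCC·kC = kCCkC, …
So term 8 is kCCkCkCCkCCkCkCCkCkCC·kCCkCkCCkCCkC.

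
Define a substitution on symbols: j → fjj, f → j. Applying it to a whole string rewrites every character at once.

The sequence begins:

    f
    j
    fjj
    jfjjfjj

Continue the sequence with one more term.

fjjjfjjfjjjfjjfjj

Rewriting each symbol of jfjjfjj: j→fjj, f→j, j→fjj, j→fjj, f→j, j→fjj, j→fjj, which concatenates to fjj j fjj fjj j fjj fjj.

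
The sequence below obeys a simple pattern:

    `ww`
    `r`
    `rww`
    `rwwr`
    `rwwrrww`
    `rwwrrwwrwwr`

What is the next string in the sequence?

rwwrrwwrwwrrwwrrww

This is a Fibonacci-style word recurrence s(k) = s(k−1)·s(k−2): e.g. r·ww = rww.
Continuing: rwwrrwwrwwr · rwwrrww gives term 7.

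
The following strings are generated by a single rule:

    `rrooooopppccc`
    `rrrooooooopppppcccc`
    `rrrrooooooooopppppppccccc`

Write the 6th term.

Term n consists of n r's, followed by 2n+1 o's, followed by 2n-1 p's, followed by n+1 c's, where the shown terms are n = 2, 3, 4.
For term 6, n = 7, so the run lengths are 7, 15, 13, 8.

rrrrrrrooooooooooooooopppppppppppppcccccccc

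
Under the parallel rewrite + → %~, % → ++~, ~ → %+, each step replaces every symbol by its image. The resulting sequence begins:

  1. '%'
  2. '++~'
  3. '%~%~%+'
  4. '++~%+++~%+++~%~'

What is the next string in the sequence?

%~%~%+++~%~%~%~%+++~%~%~%~%+++~%+

Replace each of the 15 characters of ++~%+++~%+++~%~ in place — %~ %~ %+ ++~ %~ %~ %~ %+ ++~ %~ %~ %~ %+ ++~ %+ — and concatenate.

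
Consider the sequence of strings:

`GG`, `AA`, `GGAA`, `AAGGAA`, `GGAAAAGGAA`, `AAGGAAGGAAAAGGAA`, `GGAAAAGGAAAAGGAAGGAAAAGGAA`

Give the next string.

AAGGAAGGAAAAGGAAGGAAAAGGAAAAGGAAGGAAAAGGAA

From term 3 onward, concatenate the second-to-last term with the last: GG·AA = GGAA, AA·GGAA = AAGGAA, …
The next term joins AAGGAAGGAAAAGGAA and GGAAAAGGAAAAGGAAGGAAAAGGAA.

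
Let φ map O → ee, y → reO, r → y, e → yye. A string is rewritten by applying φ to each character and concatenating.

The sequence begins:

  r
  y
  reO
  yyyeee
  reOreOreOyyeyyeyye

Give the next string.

yyyeeeyyyeeeyyyeeereOreOyyereOreOyyereOreOyye

Replace each of the 18 characters of reOreOreOyyeyyeyye in place — y yye ee y yye ee y yye ee reO reO yye reO reO yye reO reO yye — and concatenate.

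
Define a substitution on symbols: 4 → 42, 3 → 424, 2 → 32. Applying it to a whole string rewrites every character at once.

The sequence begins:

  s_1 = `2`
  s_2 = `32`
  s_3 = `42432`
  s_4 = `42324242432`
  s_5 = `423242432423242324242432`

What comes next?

Rewriting the 24 symbols of 423242432423242324242432 one by one yields 42 32 424 32 42 32 42 424 32 42 32 424 32 42 32 424 32 42 32 42 32 42 424 32; concatenated:

42324243242324242432423242432423242432423242324242432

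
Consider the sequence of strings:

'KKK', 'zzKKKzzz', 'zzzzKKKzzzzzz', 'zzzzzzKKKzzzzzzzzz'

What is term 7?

s(k+1) = zz·s(k)·zzz, so each term gains zz as a prefix and zzz as a suffix.
From zzzzzzKKKzzzzzzzzz, 3 further steps: zzzzzzKKKzzzzzzzzz → zzzzzzzzKKKzzzzzzzzzzzz → zzzzzzzzzzKKKzzzzzzzzzzzzzzz → (answer).

zzzzzzzzzzzzKKKzzzzzzzzzzzzzzzzzz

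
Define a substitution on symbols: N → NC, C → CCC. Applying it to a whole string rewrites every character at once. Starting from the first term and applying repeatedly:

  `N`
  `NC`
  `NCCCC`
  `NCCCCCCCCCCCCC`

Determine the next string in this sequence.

Replace each of the 14 characters of NCCCCCCCCCCCCC in place — NC CCC CCC CCC CCC CCC CCC CCC CCC CCC CCC CCC CCC CCC — and concatenate.

NCCCCCCCCCCCCCCCCCCCCCCCCCCCCCCCCCCCCCCCC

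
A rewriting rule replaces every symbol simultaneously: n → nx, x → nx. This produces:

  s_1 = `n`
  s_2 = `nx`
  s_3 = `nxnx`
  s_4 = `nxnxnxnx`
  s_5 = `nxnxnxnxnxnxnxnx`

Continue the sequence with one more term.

Replace each of the 16 characters of nxnxnxnxnxnxnxnx in place — nx nx nx nx nx nx nx nx nx nx nx nx nx nx nx nx — and concatenate.

nxnxnxnxnxnxnxnxnxnxnxnxnxnxnxnx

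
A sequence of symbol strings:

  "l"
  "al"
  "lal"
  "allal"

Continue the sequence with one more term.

Each term (from the third on) is the two preceding terms concatenated in order: term 3 = l·al = lal.
So term 5 is lal·allal.

lalallal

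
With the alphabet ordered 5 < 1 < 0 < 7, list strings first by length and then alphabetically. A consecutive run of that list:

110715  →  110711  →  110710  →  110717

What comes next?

110705

Find the rightmost character of 110717 below 7, bump it to the next letter, and reset everything to its right to 5.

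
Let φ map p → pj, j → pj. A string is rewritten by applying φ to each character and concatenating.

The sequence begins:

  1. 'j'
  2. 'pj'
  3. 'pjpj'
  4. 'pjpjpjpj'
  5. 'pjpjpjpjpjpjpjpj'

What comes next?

Rewriting the 16 symbols of pjpjpjpjpjpjpjpj one by one yields pj pj pj pj pj pj pj pj pj pj pj pj pj pj pj pj; concatenated:

pjpjpjpjpjpjpjpjpjpjpjpjpjpjpjpj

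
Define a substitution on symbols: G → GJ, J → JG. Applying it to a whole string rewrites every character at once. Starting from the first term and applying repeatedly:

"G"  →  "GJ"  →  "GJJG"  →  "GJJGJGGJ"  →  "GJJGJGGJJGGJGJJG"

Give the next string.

φ(GJJGJGGJJGGJGJJG) expands symbol-by-symbol to GJ JG JG GJ JG GJ GJ JG JG GJ GJ JG GJ JG JG GJ; joining the 16 pieces gives the next term.

GJJGJGGJJGGJGJJGJGGJGJJGGJJGJGGJ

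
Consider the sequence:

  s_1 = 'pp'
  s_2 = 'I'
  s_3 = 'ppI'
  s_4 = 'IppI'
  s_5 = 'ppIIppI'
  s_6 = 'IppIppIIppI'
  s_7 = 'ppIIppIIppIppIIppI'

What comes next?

This is a Fibonacci-style word recurrence s(k) = s(k−2)·s(k−1): e.g. pp·I = ppI.
So term 8 is IppIppIIppI·ppIIppIIppIppIIppI.

IppIppIIppIppIIppIIppIppIIppI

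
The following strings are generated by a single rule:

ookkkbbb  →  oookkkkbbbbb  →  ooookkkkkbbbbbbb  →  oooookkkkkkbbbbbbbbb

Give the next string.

ooooookkkkkkkbbbbbbbbbbb

Each string has the form o^{n} k^{n+1} b^{2n-1}, where the shown terms are n = 2, 3, 4, 5.
At n = 6 the blocks have lengths 6, 7, 11.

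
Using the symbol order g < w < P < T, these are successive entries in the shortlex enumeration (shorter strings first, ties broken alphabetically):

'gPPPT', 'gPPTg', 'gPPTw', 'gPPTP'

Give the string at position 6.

gPTgg

Stepping forward 2 times from gPPTP: gPPTP → gPPTT, then the target.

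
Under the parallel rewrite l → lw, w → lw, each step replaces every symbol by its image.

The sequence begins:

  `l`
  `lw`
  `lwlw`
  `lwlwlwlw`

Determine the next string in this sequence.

Apply φ to lwlwlwlw symbol by symbol: l→lw, w→lw, l→lw, w→lw, l→lw, w→lw, l→lw, w→lw; joined: lw lw lw lw lw lw lw lw.

lwlwlwlwlwlwlwlw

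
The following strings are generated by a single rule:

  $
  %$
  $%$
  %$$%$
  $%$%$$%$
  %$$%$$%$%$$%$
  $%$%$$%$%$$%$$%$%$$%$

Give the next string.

%$$%$$%$%$$%$$%$%$$%$%$$%$$%$%$$%$

Each term (from the third on) is the two preceding terms concatenated in order: term 3 = $·%$ = $%$.
Continuing: %$$%$$%$%$$%$ · $%$%$$%$%$$%$$%$%$$%$ gives term 8.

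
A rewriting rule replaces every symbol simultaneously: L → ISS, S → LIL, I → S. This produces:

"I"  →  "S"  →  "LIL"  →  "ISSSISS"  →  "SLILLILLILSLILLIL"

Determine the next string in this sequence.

Rewriting the 17 symbols of SLILLILLILSLILLIL one by one yields LIL ISS S ISS ISS S ISS ISS S ISS LIL ISS S ISS ISS S ISS; concatenated:

LILISSSISSISSSISSISSSISSLILISSSISSISSSISS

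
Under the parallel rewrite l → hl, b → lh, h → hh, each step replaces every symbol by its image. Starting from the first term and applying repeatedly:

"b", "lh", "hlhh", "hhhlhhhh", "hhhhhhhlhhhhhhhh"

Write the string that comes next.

hhhhhhhhhhhhhhhlhhhhhhhhhhhhhhhh

Applying the rule to each of the 16 symbols of hhhhhhhlhhhhhhhh gives the pieces hh hh hh hh hh hh hh hl hh hh hh hh hh hh hh hh, which concatenate to the answer.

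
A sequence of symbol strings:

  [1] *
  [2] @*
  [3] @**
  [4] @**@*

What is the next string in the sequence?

@**@*@**

From term 3 onward, concatenate the last term with the second-to-last: @*·* = @**, @**·@* = @**@*, …
The next term joins @**@* and @**.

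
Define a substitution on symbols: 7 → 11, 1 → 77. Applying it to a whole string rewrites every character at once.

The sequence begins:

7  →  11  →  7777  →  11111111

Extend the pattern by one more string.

Rewriting each symbol of 11111111: 1→77, 1→77, 1→77, 1→77, 1→77, 1→77, 1→77, 1→77, which concatenates to 77 77 77 77 77 77 77 77.

7777777777777777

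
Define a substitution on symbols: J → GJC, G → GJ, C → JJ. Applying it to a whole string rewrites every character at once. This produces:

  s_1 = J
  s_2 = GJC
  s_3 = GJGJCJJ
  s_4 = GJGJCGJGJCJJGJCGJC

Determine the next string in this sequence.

GJGJCGJGJCJJGJGJCGJGJCJJGJCGJCGJGJCJJGJGJCJJ

Replace each of the 18 characters of GJGJCGJGJCJJGJCGJC in place — GJ GJC GJ GJC JJ GJ GJC GJ GJC JJ GJC GJC GJ GJC JJ GJ GJC JJ — and concatenate.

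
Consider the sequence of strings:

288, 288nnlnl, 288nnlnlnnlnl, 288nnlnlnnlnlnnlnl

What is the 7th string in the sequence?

The strings grow by a fixed suffix nnlnl each time.
From 288nnlnlnnlnlnnlnl, 3 further steps: 288nnlnlnnlnlnnlnl → 288nnlnlnnlnlnnlnlnnlnl → 288nnlnlnnlnlnnlnlnnlnlnnlnl → (answer).

288nnlnlnnlnlnnlnlnnlnlnnlnlnnlnl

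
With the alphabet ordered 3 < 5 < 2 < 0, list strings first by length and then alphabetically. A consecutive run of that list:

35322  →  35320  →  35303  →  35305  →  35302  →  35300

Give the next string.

35533

Find the rightmost character of 35300 below 0, bump it to the next letter, and reset everything to its right to 3.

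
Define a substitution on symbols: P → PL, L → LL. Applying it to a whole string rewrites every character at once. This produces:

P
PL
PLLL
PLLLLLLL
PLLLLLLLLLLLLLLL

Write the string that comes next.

PLLLLLLLLLLLLLLLLLLLLLLLLLLLLLLL

Applying the rule to each of the 16 symbols of PLLLLLLLLLLLLLLL gives the pieces PL LL LL LL LL LL LL LL LL LL LL LL LL LL LL LL, which concatenate to the answer.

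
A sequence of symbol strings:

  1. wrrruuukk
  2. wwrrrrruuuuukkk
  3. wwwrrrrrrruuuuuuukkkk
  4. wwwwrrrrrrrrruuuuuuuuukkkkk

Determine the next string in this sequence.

wwwwwrrrrrrrrrrruuuuuuuuuuukkkkkk

The n-th term is n w's then 2n+1 r's then 2n+1 u's then n+1 k's (n = 1, 2, …).
For the next term, n = 5, so the run lengths are 5, 11, 11, 6.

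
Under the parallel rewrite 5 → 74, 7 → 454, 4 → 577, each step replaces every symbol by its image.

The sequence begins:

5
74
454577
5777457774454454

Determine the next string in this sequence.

Applying the rule to each of the 16 symbols of 5777457774454454 gives the pieces 74 454 454 454 577 74 454 454 454 577 577 74 577 577 74 577, which concatenate to the answer.

74454454454577744544544545775777457757774577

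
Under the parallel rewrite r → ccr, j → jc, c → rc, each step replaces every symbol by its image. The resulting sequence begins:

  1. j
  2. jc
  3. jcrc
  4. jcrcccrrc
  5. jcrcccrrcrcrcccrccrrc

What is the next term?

jcrcccrrcrcrcccrccrrcccrrcccrrcrcrcccrrcrcccrccrrc

φ(jcrcccrrcrcrcccrccrrc) expands symbol-by-symbol to jc rc ccr rc rc rc ccr ccr rc ccr rc ccr rc rc rc ccr rc rc ccr ccr rc; joining the 21 pieces gives the next term.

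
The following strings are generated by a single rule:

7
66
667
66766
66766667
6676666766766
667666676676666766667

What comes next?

6676666766766667666676676666766766

Each term (from the third on) is the previous term followed by the one before it: term 3 = 66·7 = 667.
So term 8 is 667666676676666766667·6676666766766.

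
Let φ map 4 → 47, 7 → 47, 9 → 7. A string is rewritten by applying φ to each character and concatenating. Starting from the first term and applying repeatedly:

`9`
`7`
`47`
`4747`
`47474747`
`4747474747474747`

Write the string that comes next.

Applying the rule to each of the 16 symbols of 4747474747474747 gives the pieces 47 47 47 47 47 47 47 47 47 47 47 47 47 47 47 47, which concatenate to the answer.

47474747474747474747474747474747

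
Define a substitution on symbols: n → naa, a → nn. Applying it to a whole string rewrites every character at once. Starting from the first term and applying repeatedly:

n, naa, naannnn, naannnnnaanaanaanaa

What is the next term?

Applying the rule to each of the 19 symbols of naannnnnaanaanaanaa gives the pieces naa nn nn naa naa naa naa naa nn nn naa nn nn naa nn nn naa nn nn, which concatenate to the answer.

naannnnnaanaanaanaanaannnnnaannnnnaannnnnaannnn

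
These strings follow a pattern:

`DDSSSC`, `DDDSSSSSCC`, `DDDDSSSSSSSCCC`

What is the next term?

Each string has the form D^{n+1} S^{2n+1} C^{n} (n = 1, 2, …).
For the next term, n = 4, so the run lengths are 5, 9, 4.

DDDDDSSSSSSSSSCCCC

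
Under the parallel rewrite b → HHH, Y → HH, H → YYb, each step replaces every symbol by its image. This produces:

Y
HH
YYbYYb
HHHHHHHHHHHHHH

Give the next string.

Rewriting the 14 symbols of HHHHHHHHHHHHHH one by one yields YYb YYb YYb YYb YYb YYb YYb YYb YYb YYb YYb YYb YYb YYb; concatenated:

YYbYYbYYbYYbYYbYYbYYbYYbYYbYYbYYbYYbYYbYYb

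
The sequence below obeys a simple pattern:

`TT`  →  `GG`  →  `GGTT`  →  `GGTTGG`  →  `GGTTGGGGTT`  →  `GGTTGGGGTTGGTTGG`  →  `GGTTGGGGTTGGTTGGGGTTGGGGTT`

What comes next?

GGTTGGGGTTGGTTGGGGTTGGGGTTGGTTGGGGTTGGTTGG

From term 3 onward, concatenate the last term with the second-to-last: GG·TT = GGTT, GGTT·GG = GGTTGG, …
Continuing: GGTTGGGGTTGGTTGGGGTTGGGGTT · GGTTGGGGTTGGTTGG gives term 8.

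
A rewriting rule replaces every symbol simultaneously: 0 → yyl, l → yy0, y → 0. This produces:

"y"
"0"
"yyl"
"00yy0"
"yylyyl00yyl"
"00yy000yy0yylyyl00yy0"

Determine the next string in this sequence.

Replace each of the 21 characters of 00yy000yy0yylyyl00yy0 in place — yyl yyl 0 0 yyl yyl yyl 0 0 yyl 0 0 yy0 0 0 yy0 yyl yyl 0 0 yyl — and concatenate.

yylyyl00yylyylyyl00yyl00yy000yy0yylyyl00yyl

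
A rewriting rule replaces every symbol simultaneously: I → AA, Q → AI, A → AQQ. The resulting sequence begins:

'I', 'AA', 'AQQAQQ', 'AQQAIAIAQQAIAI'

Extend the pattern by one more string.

φ(AQQAIAIAQQAIAI) expands symbol-by-symbol to AQQ AI AI AQQ AA AQQ AA AQQ AI AI AQQ AA AQQ AA; joining the 14 pieces gives the next term.

AQQAIAIAQQAAAQQAAAQQAIAIAQQAAAQQAA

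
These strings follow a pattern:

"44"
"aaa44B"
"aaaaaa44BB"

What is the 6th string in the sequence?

Each term wraps the previous one in aaa on the left and B on the right.
From aaaaaa44BB, 3 further steps: aaaaaa44BB → aaaaaaaaa44BBB → aaaaaaaaaaaa44BBBB → (answer).

aaaaaaaaaaaaaaa44BBBBB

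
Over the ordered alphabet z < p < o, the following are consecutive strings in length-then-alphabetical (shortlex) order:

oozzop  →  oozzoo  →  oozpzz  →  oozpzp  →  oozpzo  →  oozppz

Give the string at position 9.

oozpoz

Stepping forward 3 times from oozppz: oozppz → oozppp → oozppo, then the target.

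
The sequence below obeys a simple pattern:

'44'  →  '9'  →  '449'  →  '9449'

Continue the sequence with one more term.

From term 3 onward, concatenate the second-to-last term with the last: 44·9 = 449, 9·449 = 9449, …
The next term joins 449 and 9449.

4499449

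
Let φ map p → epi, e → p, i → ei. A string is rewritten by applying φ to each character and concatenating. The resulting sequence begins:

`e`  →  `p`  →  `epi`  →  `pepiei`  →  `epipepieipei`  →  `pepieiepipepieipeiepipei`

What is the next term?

Applying the rule to each of the 24 symbols of pepieiepipepieipeiepipei gives the pieces epi p epi ei p ei p epi ei epi p epi ei p ei epi p ei p epi ei epi p ei, which concatenate to the answer.

epipepieipeipepieiepipepieipeiepipeipepieiepipei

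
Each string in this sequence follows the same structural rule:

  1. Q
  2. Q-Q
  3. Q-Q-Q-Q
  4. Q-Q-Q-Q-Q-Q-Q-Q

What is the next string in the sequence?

Each string is two copies of the previous one joined by '-'.
Doubling Q-Q-Q-Q-Q-Q-Q-Q with '-' between the halves:

Q-Q-Q-Q-Q-Q-Q-Q-Q-Q-Q-Q-Q-Q-Q-Q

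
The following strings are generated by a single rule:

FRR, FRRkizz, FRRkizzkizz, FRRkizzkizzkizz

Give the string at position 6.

The strings grow by a fixed suffix kizz each time.
From FRRkizzkizzkizz, 2 further steps: FRRkizzkizzkizz → FRRkizzkizzkizzkizz → (answer).

FRRkizzkizzkizzkizzkizz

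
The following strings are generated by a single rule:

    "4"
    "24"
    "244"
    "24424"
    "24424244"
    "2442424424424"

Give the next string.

244242442442424424244

This is a Fibonacci-style word recurrence s(k) = s(k−1)·s(k−2): e.g. 24·4 = 244.
The next term joins 2442424424424 and 24424244.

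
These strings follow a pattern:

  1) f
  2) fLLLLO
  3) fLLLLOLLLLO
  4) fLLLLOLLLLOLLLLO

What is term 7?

fLLLLOLLLLOLLLLOLLLLOLLLLOLLLLO

Every step adds LLLLO to the end: s(k+1) = s(k)·LLLLO.
From fLLLLOLLLLOLLLLO, 3 further steps: fLLLLOLLLLOLLLLO → fLLLLOLLLLOLLLLOLLLLO → fLLLLOLLLLOLLLLOLLLLOLLLLO → (answer).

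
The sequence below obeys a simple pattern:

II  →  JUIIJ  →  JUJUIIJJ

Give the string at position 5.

JUJUJUJUIIJJJJ

Each term wraps the previous one in JU on the left and J on the right.
From JUJUIIJJ, 2 further steps: JUJUIIJJ → JUJUJUIIJJJ → (answer).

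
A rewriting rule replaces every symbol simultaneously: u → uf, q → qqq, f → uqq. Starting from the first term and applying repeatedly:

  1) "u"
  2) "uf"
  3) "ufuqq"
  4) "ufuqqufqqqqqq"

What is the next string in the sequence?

ufuqqufqqqqqqufuqqqqqqqqqqqqqqqqqqqq

Applying the rule to each of the 13 symbols of ufuqqufqqqqqq gives the pieces uf uqq uf qqq qqq uf uqq qqq qqq qqq qqq qqq qqq, which concatenate to the answer.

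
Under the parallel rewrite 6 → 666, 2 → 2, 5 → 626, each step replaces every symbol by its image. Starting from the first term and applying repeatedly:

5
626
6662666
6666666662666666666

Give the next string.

Applying the rule to each of the 19 symbols of 6666666662666666666 gives the pieces 666 666 666 666 666 666 666 666 666 2 666 666 666 666 666 666 666 666 666, which concatenate to the answer.

6666666666666666666666666662666666666666666666666666666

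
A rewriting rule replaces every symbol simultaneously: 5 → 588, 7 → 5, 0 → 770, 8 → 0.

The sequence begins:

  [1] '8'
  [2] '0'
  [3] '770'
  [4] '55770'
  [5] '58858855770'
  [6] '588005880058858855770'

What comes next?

Rewriting the 21 symbols of 588005880058858855770 one by one yields 588 0 0 770 770 588 0 0 770 770 588 0 0 588 0 0 588 588 5 5 770; concatenated:

5880077077058800770770588005880058858855770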